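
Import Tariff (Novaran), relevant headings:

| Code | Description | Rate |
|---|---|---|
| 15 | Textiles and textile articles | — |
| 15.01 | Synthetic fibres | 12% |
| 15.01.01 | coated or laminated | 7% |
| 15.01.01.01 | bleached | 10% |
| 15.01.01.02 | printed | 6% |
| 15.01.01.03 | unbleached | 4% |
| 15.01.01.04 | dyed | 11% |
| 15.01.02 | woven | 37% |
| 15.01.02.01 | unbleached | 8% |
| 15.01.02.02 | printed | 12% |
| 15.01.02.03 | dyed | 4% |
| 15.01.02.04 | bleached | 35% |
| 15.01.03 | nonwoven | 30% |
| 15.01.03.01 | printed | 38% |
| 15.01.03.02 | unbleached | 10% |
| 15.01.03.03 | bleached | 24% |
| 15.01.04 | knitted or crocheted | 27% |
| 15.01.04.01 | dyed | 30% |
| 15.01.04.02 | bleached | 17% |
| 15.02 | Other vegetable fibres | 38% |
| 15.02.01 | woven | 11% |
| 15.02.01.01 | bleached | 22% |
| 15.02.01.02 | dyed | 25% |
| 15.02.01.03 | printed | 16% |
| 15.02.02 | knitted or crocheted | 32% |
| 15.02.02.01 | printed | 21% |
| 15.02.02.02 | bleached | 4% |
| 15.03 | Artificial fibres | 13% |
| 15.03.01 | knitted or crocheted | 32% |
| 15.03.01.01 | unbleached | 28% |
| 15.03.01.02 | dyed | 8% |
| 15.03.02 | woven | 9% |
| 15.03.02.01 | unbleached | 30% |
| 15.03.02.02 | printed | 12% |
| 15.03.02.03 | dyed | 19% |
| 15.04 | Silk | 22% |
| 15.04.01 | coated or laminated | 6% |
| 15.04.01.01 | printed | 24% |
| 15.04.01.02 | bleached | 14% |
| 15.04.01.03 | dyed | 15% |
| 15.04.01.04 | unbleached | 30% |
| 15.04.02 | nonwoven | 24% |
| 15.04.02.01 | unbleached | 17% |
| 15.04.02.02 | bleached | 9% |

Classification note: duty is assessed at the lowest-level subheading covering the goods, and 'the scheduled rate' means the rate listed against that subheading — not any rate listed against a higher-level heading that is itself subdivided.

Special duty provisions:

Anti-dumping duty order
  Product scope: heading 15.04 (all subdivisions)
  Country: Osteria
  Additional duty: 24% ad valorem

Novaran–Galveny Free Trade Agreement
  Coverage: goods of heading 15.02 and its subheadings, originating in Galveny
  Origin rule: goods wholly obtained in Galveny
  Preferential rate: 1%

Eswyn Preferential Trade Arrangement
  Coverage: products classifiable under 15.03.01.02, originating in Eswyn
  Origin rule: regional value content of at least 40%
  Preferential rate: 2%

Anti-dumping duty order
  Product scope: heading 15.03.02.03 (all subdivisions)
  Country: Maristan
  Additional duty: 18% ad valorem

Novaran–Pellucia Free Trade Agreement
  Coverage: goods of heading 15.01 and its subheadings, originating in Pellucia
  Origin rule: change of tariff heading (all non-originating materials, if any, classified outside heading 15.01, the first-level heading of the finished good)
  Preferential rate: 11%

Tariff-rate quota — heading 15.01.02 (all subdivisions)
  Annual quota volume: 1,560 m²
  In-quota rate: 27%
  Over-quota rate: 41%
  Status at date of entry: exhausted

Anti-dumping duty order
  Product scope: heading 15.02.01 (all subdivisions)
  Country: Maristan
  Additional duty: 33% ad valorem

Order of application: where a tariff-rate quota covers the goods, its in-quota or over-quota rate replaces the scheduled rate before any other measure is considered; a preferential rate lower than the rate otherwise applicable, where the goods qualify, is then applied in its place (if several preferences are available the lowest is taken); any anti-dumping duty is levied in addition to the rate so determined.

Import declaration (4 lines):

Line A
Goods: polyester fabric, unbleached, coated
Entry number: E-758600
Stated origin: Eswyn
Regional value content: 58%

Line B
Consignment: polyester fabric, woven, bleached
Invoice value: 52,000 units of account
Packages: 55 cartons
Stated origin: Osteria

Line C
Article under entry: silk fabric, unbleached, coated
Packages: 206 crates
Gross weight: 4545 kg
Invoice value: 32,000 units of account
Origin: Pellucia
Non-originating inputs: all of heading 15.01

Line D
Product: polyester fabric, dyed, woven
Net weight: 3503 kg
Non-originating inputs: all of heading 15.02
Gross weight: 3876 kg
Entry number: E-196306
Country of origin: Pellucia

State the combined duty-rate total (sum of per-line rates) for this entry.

Line A: polyester → 15.01; coated → 15.01.01; unbleached → 15.01.01.03. Scheduled 4%. Eswyn agreement on 15.03.01.02: 15.01.01.03 not covered. → 4%.
Line B: polyester → 15.01; woven → 15.01.02; bleached → 15.01.02.04. Scheduled 35%. quota on 15.01.02 exhausted → over-quota 41%. → 41%.
Line C: silk → 15.04; coated → 15.04.01; unbleached → 15.04.01.04. Scheduled 30%. Pellucia agreement on 15.01: 15.04.01.04 not covered. → 30%.
Line D: polyester → 15.01; woven → 15.01.02; dyed → 15.01.02.03. Scheduled 4%. quota on 15.01.02 exhausted → over-quota 41%; Pellucia agreement on 15.01: CTH met → 11% available; preferential 11%. → 11%.
Sum: 4% + 41% + 30% + 11% = 86%.

86%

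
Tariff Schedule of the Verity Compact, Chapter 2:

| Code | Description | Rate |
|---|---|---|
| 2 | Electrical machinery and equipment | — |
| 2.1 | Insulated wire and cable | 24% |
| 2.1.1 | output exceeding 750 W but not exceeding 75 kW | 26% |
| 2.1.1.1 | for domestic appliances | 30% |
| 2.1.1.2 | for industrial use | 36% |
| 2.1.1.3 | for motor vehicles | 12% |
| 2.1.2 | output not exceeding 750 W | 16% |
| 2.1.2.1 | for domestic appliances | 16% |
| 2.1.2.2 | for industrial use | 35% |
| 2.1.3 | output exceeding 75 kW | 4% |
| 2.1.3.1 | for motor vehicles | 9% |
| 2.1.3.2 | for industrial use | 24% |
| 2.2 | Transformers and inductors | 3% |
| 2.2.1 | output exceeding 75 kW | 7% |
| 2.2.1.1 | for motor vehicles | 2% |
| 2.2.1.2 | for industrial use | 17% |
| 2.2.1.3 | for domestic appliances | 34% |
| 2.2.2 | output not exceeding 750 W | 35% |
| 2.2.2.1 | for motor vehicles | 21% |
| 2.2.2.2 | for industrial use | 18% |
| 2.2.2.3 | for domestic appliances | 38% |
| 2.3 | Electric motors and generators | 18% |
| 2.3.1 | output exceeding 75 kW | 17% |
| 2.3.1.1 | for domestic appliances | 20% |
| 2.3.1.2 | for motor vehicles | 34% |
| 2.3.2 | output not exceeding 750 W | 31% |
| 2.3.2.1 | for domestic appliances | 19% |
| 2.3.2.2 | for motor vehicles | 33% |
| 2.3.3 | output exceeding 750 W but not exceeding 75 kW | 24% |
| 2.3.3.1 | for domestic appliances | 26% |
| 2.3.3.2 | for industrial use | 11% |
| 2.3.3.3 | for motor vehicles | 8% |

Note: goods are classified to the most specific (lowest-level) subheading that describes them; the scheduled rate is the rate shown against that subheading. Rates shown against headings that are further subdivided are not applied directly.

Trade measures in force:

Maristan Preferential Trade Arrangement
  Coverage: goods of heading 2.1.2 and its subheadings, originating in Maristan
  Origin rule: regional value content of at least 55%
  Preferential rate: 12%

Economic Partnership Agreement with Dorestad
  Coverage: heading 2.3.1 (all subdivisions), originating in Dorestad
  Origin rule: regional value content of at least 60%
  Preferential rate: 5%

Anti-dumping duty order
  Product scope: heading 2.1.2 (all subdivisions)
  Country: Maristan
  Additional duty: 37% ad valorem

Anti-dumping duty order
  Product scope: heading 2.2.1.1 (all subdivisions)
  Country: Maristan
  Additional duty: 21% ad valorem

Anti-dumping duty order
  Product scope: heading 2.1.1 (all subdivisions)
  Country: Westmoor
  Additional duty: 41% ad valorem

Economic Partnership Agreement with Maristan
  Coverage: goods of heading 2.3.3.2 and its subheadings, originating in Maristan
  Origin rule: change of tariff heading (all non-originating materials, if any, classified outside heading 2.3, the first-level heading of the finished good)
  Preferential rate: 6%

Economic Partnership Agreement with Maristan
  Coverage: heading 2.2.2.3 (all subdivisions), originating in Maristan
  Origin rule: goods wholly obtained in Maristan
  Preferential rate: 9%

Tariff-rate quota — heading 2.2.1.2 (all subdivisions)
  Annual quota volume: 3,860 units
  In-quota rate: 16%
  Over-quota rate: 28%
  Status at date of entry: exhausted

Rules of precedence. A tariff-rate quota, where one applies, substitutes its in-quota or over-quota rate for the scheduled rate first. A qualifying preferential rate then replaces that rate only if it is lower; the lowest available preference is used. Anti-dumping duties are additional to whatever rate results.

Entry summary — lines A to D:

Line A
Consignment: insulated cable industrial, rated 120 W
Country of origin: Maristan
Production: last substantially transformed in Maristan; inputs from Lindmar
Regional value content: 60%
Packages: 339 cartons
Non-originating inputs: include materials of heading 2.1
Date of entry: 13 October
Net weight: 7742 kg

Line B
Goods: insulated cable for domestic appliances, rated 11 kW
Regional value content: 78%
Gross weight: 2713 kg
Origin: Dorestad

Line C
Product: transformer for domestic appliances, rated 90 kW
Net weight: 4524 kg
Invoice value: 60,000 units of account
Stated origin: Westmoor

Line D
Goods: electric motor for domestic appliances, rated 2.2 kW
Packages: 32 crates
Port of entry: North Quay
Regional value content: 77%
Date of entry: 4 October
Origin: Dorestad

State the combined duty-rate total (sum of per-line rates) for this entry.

Line A: insulated cable → 2.1; rated 120 W → 2.1.2; industrial → 2.1.2.2. Scheduled 35%. Maristan agreement on 2.1.2: RVC ≥ 55% → 12% available; Maristan agreement on 2.3.3.2: 2.1.2.2 not covered; Maristan agreement on 2.2.2.3: 2.1.2.2 not covered; preferential 12%; anti-dumping (Maristan, 2.1.2): +37%; total 12% + 37% = 49%. → 49%.
Line B: insulated cable → 2.1; rated 11 kW → 2.1.1; for domestic appliances → 2.1.1.1. Scheduled 30%. Dorestad agreement on 2.3.1: 2.1.1.1 not covered. → 30%.
Line C: transformer → 2.2; rated 90 kW → 2.2.1; for domestic appliances → 2.2.1.3. Scheduled 34%. No special measure applies. → 34%.
Line D: electric motor → 2.3; rated 2.2 kW → 2.3.3; for domestic appliances → 2.3.3.1. Scheduled 26%. Dorestad agreement on 2.3.1: 2.3.3.1 not covered. → 26%.
Sum: 49% + 30% + 34% + 26% = 139%.

139%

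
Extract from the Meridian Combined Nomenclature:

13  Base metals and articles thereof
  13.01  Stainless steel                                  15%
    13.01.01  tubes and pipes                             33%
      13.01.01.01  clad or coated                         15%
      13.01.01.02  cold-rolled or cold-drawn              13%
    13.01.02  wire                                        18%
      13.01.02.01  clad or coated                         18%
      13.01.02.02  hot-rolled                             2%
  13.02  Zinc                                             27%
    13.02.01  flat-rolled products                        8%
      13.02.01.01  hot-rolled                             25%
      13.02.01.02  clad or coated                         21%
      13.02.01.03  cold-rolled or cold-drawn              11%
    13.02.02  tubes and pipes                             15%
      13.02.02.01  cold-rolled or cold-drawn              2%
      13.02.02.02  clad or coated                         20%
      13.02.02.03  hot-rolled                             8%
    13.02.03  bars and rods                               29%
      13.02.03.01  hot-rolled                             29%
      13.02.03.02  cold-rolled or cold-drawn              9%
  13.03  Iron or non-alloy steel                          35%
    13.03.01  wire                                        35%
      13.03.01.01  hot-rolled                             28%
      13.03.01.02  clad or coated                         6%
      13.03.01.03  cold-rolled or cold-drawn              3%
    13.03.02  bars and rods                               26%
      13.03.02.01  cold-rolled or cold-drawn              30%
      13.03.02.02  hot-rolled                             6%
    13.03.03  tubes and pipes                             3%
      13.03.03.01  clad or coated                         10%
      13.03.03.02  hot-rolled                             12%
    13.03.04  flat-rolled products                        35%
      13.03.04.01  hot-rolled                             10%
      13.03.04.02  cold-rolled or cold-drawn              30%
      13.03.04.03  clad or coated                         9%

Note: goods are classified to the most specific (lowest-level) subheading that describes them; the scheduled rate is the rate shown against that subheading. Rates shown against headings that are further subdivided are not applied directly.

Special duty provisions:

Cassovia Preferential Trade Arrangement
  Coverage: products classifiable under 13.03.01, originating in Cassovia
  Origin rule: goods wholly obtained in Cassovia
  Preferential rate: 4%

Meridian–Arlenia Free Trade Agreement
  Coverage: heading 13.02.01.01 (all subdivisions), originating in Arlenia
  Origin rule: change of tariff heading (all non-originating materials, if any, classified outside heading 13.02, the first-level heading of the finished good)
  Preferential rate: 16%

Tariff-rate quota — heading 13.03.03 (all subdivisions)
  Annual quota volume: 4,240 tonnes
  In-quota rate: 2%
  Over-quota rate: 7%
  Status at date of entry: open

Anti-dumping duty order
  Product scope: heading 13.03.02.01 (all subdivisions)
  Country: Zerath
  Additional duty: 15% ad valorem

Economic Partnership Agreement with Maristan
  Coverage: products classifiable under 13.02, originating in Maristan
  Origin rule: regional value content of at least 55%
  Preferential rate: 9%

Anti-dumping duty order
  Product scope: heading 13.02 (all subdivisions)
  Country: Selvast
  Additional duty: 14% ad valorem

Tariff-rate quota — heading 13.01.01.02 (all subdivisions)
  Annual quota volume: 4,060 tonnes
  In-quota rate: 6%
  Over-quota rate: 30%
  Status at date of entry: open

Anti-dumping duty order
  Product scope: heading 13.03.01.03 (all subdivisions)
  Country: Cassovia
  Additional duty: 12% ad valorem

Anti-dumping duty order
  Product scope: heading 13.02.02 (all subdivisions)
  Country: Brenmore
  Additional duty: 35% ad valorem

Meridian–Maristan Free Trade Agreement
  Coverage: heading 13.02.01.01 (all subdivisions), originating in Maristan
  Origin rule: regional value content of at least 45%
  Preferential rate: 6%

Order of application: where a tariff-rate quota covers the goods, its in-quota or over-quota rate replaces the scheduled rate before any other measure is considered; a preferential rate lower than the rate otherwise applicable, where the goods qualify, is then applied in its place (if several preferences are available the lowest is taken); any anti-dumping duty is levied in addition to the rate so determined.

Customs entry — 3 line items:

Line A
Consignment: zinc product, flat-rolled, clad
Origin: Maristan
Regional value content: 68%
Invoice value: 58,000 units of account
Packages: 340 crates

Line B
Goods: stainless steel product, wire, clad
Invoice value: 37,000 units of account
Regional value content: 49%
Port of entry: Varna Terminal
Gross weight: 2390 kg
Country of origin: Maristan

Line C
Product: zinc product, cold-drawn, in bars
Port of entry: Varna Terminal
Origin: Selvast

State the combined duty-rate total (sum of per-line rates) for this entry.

Line A: zinc → 13.02; flat-rolled → 13.02.01; clad → 13.02.01.02. Scheduled 21%. Maristan agreement on 13.02: RVC ≥ 55% → 9% available; Maristan agreement on 13.02.01.01: 13.02.01.02 not covered; preferential 9%. → 9%.
Line B: stainless steel → 13.01; wire → 13.01.02; clad → 13.01.02.01. Scheduled 18%. Maristan agreement on 13.02: 13.01.02.01 not covered; Maristan agreement on 13.02.01.01: 13.01.02.01 not covered. → 18%.
Line C: zinc → 13.02; in bars → 13.02.03; cold-drawn → 13.02.03.02. Scheduled 9%. anti-dumping (Selvast, 13.02): +14%; total 9% + 14% = 23%. → 23%.
Sum: 9% + 18% + 23% = 50%.

50%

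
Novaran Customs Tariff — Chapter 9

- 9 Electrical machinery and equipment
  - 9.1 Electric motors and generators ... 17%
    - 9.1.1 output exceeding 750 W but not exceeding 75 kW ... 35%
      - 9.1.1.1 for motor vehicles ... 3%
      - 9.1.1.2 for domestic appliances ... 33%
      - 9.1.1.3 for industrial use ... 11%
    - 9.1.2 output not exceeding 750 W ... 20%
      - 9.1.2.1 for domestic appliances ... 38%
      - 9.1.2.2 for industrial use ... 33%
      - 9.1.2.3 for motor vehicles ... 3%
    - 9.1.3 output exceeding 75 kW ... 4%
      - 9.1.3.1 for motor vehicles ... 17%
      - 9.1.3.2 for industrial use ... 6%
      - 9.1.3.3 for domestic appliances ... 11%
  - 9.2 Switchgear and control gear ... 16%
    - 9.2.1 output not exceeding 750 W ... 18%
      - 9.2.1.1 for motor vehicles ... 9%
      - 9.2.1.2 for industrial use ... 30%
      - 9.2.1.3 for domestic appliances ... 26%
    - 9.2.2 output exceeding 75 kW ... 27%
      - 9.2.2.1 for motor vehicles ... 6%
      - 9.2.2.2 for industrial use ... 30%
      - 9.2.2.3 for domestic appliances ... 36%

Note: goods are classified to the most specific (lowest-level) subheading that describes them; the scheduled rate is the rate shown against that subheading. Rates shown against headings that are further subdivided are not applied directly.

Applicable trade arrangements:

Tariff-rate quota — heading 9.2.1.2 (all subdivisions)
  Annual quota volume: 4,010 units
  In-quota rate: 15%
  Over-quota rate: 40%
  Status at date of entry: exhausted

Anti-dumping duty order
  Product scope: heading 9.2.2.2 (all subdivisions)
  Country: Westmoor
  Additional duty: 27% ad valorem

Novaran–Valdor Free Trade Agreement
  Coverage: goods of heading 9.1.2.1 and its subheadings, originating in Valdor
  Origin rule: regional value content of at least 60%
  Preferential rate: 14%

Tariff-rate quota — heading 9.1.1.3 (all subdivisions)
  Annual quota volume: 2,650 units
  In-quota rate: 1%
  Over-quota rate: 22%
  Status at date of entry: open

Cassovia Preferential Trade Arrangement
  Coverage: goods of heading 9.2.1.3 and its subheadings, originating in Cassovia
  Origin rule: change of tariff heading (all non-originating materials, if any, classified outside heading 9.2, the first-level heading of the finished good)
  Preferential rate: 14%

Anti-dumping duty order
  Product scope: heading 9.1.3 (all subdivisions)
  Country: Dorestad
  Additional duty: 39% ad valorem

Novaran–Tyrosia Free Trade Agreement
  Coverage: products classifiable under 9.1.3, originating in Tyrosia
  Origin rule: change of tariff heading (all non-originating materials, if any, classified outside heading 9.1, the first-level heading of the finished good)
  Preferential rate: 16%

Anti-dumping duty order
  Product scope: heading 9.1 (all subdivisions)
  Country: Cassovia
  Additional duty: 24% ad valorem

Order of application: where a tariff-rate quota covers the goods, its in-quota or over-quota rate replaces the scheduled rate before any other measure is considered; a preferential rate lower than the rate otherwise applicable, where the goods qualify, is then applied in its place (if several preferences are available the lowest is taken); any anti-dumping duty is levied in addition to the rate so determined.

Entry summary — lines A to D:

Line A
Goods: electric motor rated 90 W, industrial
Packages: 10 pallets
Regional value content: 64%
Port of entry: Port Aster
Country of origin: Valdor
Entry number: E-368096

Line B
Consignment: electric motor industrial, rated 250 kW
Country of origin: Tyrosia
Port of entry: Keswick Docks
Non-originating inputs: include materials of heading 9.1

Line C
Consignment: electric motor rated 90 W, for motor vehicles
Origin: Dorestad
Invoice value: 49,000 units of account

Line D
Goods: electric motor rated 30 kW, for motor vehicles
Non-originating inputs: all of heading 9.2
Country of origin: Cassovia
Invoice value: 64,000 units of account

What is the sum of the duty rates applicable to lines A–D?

69%

Line A: electric motor → 9.1; rated 90 W → 9.1.2; industrial → 9.1.2.2. Scheduled 33%. Valdor agreement on 9.1.2.1: 9.1.2.2 not covered. → 33%.
Line B: electric motor → 9.1; rated 250 kW → 9.1.3; industrial → 9.1.3.2. Scheduled 6%. Tyrosia agreement on 9.1.3: CTH not met. → 6%.
Line C: electric motor → 9.1; rated 90 W → 9.1.2; for motor vehicles → 9.1.2.3. Scheduled 3%. No special measure applies. → 3%.
Line D: electric motor → 9.1; rated 30 kW → 9.1.1; for motor vehicles → 9.1.1.1. Scheduled 3%. Cassovia agreement on 9.2.1.3: 9.1.1.1 not covered; anti-dumping (Cassovia, 9.1): +24%; total 3% + 24% = 27%. → 27%.
Sum: 33% + 6% + 3% + 27% = 69%.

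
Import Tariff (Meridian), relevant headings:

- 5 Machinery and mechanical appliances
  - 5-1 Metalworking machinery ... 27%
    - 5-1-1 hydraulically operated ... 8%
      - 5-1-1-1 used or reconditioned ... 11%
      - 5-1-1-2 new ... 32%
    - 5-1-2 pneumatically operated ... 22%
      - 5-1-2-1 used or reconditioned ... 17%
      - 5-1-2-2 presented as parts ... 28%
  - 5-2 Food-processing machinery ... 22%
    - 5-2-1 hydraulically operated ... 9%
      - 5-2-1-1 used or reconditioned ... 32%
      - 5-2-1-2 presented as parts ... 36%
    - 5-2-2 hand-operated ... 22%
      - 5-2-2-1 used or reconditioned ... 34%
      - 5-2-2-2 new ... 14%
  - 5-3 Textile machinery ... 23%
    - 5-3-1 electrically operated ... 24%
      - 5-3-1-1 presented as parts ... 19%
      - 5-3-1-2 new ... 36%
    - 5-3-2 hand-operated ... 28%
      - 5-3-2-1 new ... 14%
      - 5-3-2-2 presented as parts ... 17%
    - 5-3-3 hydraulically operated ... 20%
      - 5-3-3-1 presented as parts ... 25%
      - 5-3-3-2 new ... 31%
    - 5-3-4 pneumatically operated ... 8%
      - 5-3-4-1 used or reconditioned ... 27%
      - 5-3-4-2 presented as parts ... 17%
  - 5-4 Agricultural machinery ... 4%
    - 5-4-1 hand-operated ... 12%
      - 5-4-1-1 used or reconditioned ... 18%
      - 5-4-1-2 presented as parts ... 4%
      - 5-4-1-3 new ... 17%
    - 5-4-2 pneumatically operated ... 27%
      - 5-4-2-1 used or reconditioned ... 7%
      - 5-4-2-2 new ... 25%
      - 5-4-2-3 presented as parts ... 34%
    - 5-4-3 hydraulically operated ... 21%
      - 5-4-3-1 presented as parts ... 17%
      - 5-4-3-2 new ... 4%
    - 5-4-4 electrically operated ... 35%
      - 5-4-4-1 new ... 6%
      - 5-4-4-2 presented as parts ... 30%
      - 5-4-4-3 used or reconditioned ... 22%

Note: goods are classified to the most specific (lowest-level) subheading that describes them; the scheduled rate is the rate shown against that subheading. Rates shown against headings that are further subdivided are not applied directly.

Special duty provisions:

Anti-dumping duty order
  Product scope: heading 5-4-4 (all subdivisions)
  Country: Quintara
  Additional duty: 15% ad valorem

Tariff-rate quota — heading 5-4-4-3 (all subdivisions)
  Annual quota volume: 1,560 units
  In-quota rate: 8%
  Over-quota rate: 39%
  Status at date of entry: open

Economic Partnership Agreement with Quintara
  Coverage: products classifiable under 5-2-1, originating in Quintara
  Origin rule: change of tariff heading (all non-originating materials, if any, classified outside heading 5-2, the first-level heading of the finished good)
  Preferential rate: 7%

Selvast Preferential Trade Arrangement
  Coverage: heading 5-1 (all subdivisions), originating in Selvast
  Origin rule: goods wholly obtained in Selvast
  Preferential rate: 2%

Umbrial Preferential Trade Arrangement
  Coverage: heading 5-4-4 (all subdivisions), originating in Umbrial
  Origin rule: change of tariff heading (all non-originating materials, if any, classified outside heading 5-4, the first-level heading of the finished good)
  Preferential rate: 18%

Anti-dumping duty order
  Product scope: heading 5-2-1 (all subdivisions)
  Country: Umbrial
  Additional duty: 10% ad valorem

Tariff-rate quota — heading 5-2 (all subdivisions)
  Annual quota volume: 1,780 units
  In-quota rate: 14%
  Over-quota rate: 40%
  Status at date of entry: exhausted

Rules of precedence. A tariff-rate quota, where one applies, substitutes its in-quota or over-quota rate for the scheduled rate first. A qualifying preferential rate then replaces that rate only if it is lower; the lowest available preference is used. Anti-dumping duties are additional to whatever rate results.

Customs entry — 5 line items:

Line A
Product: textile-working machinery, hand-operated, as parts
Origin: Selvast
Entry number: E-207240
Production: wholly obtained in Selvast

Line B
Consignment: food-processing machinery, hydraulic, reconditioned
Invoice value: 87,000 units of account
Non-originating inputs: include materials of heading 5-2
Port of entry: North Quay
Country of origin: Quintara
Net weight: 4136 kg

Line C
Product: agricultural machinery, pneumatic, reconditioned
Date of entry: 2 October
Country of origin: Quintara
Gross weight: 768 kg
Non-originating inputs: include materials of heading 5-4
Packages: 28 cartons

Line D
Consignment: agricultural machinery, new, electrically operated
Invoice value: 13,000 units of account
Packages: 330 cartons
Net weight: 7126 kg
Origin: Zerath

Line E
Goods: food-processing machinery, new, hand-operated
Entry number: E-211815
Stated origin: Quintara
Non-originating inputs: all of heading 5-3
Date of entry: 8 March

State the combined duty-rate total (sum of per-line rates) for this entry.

Line A: textile-working → 5-3; hand-operated → 5-3-2; as parts → 5-3-2-2. Scheduled 17%. Selvast agreement on 5-1: 5-3-2-2 not covered. → 17%.
Line B: food-processing → 5-2; hydraulic → 5-2-1; reconditioned → 5-2-1-1. Scheduled 32%. quota on 5-2 exhausted → over-quota 40%; Quintara agreement on 5-2-1: CTH not met. → 40%.
Line C: agricultural → 5-4; pneumatic → 5-4-2; reconditioned → 5-4-2-1. Scheduled 7%. Quintara agreement on 5-2-1: 5-4-2-1 not covered. → 7%.
Line D: agricultural → 5-4; electrically operated → 5-4-4; new → 5-4-4-1. Scheduled 6%. No special measure applies. → 6%.
Line E: food-processing → 5-2; hand-operated → 5-2-2; new → 5-2-2-2. Scheduled 14%. quota on 5-2 exhausted → over-quota 40%; Quintara agreement on 5-2-1: 5-2-2-2 not covered. → 40%.
Sum: 17% + 40% + 7% + 6% + 40% = 110%.

110%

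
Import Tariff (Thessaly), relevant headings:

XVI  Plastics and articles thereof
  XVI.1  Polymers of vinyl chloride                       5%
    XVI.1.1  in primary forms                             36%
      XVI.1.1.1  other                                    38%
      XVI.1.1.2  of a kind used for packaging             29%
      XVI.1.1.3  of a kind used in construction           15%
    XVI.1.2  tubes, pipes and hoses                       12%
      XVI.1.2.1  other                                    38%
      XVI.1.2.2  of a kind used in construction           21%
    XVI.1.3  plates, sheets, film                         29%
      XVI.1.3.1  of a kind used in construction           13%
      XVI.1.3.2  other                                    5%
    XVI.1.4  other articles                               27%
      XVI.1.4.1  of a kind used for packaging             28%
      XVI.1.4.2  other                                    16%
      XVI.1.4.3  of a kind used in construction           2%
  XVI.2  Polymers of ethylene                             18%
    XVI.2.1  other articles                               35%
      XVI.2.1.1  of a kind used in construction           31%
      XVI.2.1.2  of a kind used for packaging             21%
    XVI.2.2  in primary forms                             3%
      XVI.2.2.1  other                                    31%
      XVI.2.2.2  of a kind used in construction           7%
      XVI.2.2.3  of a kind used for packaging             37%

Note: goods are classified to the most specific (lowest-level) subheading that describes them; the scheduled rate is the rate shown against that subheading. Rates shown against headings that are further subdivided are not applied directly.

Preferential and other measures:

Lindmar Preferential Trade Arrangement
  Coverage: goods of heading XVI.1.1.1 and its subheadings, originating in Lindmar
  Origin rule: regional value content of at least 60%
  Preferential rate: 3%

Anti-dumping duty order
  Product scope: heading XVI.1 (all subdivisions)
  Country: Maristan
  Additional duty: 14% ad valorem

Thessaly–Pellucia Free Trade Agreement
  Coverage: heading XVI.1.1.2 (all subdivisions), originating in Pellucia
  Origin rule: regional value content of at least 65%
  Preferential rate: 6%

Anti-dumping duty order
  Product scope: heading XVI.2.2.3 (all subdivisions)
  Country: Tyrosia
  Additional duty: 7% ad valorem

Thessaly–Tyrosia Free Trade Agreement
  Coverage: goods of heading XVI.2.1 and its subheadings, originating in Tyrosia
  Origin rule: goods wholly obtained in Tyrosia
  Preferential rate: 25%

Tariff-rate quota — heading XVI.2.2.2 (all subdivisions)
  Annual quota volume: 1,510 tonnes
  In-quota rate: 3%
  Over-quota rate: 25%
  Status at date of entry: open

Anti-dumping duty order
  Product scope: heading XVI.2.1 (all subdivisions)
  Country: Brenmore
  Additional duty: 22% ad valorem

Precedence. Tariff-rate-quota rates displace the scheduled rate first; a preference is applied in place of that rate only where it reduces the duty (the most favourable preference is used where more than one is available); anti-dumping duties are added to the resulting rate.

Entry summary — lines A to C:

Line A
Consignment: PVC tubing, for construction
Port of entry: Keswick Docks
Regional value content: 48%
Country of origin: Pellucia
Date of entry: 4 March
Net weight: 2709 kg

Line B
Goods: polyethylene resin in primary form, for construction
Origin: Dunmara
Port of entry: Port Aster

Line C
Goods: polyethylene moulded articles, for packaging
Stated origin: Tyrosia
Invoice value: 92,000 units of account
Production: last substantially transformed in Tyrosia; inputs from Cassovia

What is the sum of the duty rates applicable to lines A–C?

45%

Line A: PVC → XVI.1; tubing → XVI.1.2; for construction → XVI.1.2.2. Scheduled 21%. Pellucia agreement on XVI.1.1.2: XVI.1.2.2 not covered. → 21%.
Line B: polyethylene → XVI.2; resin in primary form → XVI.2.2; for construction → XVI.2.2.2. Scheduled 7%. quota on XVI.2.2.2 open → in-quota 3%. → 3%.
Line C: polyethylene → XVI.2; moulded articles → XVI.2.1; for packaging → XVI.2.1.2. Scheduled 21%. Tyrosia agreement on XVI.2.1: not wholly obtained. → 21%.
Sum: 21% + 3% + 21% = 45%.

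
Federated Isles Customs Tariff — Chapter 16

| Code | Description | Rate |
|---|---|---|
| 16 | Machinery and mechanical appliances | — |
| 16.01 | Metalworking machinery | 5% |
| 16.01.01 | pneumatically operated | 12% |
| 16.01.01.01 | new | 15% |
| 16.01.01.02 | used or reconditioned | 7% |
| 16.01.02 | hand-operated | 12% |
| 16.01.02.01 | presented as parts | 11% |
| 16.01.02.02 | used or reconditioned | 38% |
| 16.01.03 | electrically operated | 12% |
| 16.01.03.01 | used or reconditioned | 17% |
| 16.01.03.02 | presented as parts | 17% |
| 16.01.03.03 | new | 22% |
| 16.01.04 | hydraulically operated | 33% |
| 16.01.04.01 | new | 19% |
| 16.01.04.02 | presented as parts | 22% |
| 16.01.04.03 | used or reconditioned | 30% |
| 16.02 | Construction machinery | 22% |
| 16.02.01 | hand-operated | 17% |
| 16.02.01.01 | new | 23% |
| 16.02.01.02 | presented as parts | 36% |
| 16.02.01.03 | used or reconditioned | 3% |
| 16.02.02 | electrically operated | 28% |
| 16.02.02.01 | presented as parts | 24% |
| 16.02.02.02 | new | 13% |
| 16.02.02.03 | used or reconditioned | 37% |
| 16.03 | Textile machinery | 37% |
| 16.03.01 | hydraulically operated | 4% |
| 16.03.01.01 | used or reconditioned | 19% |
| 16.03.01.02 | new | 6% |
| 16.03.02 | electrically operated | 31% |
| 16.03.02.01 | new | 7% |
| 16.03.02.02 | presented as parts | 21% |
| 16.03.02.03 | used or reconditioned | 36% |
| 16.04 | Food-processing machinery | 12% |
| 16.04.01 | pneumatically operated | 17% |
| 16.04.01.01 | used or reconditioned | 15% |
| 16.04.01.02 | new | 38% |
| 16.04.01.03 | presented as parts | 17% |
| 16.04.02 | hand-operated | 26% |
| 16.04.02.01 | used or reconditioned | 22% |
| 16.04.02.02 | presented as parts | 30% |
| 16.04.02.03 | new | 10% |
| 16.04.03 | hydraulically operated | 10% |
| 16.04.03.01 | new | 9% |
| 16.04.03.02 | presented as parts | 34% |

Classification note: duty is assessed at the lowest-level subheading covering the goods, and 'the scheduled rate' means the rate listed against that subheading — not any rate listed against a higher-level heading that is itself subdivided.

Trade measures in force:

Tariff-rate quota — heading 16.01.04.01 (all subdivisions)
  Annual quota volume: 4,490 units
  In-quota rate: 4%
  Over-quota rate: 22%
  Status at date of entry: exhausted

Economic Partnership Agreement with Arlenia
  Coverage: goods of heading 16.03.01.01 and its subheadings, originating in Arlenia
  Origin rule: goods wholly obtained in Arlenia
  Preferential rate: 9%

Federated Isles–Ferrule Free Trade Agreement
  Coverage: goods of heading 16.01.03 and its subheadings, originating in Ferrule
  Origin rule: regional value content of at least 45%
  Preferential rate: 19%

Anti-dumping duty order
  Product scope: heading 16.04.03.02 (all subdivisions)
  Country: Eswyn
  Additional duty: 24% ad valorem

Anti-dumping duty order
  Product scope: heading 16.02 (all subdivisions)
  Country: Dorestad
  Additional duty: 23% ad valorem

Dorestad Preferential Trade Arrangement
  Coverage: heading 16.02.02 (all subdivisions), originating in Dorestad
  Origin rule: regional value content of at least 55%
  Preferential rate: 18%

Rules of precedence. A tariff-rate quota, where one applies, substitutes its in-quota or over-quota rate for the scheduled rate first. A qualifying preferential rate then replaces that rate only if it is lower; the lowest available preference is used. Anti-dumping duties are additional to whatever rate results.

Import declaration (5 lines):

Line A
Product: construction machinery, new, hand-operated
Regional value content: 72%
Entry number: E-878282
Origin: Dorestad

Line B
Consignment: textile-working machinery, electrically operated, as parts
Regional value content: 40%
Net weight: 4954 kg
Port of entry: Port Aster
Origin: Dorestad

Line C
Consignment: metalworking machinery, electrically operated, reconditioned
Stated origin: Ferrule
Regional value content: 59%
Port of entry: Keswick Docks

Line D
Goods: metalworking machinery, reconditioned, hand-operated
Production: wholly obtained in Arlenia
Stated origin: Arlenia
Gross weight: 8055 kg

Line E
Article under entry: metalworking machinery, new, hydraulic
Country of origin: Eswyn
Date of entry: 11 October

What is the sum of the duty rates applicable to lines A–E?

144%

Line A: construction → 16.02; hand-operated → 16.02.01; new → 16.02.01.01. Scheduled 23%. Dorestad agreement on 16.02.02: 16.02.01.01 not covered; anti-dumping (Dorestad, 16.02): +23%; total 23% + 23% = 46%. → 46%.
Line B: textile-working → 16.03; electrically operated → 16.03.02; as parts → 16.03.02.02. Scheduled 21%. Dorestad agreement on 16.02.02: 16.03.02.02 not covered. → 21%.
Line C: metalworking → 16.01; electrically operated → 16.01.03; reconditioned → 16.01.03.01. Scheduled 17%. Ferrule agreement on 16.01.03: RVC ≥ 45% → 19% available; preference 19% not lower than 17% → no reduction. → 17%.
Line D: metalworking → 16.01; hand-operated → 16.01.02; reconditioned → 16.01.02.02. Scheduled 38%. Arlenia agreement on 16.03.01.01: 16.01.02.02 not covered. → 38%.
Line E: metalworking → 16.01; hydraulic → 16.01.04; new → 16.01.04.01. Scheduled 19%. quota on 16.01.04.01 exhausted → over-quota 22%. → 22%.
Sum: 46% + 21% + 17% + 38% + 22% = 144%.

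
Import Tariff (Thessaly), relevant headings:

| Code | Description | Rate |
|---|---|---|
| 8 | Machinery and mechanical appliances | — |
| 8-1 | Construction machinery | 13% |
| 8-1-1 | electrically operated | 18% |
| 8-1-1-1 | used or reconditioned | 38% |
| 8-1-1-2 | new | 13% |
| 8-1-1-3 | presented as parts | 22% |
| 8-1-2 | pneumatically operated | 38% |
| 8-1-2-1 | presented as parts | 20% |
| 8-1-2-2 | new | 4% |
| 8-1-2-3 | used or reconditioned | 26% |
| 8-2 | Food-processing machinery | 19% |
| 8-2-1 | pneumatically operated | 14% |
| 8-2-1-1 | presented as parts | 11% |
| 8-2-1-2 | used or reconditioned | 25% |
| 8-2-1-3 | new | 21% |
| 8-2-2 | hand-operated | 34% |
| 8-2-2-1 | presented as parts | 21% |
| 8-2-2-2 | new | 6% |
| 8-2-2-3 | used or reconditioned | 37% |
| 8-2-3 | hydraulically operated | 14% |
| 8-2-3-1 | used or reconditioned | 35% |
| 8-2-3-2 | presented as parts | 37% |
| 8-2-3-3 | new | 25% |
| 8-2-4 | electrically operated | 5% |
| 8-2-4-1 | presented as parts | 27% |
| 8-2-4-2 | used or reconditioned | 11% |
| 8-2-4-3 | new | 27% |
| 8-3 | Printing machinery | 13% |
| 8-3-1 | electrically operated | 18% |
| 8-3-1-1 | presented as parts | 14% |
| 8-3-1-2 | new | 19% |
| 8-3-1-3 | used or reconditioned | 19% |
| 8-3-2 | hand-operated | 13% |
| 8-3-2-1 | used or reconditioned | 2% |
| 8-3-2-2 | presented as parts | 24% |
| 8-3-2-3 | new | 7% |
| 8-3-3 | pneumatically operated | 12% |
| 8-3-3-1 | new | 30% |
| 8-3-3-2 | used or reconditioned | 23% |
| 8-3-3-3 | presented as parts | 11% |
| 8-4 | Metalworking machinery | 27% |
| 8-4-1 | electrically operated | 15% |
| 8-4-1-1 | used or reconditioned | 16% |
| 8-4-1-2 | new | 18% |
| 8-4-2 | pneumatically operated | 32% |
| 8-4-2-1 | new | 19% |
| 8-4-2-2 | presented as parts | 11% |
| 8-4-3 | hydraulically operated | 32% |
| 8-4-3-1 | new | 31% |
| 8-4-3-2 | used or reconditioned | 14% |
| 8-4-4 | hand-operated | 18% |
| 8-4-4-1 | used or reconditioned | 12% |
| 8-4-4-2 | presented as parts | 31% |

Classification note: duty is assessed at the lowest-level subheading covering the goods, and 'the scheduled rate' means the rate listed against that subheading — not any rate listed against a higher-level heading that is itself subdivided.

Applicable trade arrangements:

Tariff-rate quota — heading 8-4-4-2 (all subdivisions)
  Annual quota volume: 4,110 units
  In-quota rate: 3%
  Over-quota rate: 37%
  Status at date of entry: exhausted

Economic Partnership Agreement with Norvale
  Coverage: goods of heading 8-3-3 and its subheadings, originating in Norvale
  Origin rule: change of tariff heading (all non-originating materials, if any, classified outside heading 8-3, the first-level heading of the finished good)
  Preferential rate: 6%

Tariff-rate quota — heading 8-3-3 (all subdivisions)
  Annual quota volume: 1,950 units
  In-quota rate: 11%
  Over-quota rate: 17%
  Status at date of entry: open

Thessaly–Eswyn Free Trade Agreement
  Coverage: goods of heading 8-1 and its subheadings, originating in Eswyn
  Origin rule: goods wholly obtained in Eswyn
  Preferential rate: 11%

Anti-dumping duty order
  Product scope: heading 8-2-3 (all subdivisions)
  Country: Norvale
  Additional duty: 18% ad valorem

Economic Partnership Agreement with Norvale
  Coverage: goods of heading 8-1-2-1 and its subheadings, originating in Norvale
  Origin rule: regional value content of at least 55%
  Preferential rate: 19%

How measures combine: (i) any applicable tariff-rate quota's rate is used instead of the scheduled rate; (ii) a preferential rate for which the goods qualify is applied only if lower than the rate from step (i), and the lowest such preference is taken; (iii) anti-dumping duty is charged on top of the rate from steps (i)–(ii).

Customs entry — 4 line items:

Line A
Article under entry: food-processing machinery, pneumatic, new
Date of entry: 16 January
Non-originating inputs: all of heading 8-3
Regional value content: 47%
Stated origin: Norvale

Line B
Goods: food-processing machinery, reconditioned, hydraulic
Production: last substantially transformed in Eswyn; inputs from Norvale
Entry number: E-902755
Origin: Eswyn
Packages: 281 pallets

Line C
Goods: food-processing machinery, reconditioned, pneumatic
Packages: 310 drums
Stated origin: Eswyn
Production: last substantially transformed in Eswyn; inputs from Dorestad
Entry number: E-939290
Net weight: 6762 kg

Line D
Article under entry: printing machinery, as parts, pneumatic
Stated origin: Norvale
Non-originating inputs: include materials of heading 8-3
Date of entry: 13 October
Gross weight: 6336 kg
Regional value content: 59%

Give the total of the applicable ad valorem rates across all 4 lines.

Line A: food-processing → 8-2; pneumatic → 8-2-1; new → 8-2-1-3. Scheduled 21%. Norvale agreement on 8-3-3: 8-2-1-3 not covered; Norvale agreement on 8-1-2-1: 8-2-1-3 not covered. → 21%.
Line B: food-processing → 8-2; hydraulic → 8-2-3; reconditioned → 8-2-3-1. Scheduled 35%. Eswyn agreement on 8-1: 8-2-3-1 not covered. → 35%.
Line C: food-processing → 8-2; pneumatic → 8-2-1; reconditioned → 8-2-1-2. Scheduled 25%. Eswyn agreement on 8-1: 8-2-1-2 not covered. → 25%.
Line D: printing → 8-3; pneumatic → 8-3-3; as parts → 8-3-3-3. Scheduled 11%. quota on 8-3-3 open → in-quota 11%; Norvale agreement on 8-3-3: CTH not met; Norvale agreement on 8-1-2-1: 8-3-3-3 not covered. → 11%.
Sum: 21% + 35% + 25% + 11% = 92%.

92%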